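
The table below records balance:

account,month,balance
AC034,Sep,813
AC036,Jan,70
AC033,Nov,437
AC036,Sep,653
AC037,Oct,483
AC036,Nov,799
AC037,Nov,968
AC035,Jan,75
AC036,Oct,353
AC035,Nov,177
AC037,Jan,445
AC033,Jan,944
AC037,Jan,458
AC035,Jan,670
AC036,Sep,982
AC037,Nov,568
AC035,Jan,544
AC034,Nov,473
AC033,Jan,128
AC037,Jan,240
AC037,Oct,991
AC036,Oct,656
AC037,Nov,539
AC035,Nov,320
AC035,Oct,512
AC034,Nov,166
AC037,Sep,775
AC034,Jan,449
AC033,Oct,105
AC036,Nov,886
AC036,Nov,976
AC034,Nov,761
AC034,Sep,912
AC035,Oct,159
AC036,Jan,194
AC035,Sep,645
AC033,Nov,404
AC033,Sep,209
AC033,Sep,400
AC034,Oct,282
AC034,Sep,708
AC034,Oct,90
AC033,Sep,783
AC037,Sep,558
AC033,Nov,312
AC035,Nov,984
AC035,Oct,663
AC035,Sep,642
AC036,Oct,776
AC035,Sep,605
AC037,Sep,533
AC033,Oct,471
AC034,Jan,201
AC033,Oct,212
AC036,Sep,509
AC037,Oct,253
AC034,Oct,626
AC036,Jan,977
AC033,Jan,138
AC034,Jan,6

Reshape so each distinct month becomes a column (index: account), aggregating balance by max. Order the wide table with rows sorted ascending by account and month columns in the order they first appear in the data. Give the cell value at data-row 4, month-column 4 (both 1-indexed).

With rows sorted ascending by account, row 4 is account=AC036. month columns in first-appearance order: Sep, Jan, Nov, Oct; column 4 is Oct.
Long rows with account=AC036, month=Oct: max(353, 656, 776) = 776.

776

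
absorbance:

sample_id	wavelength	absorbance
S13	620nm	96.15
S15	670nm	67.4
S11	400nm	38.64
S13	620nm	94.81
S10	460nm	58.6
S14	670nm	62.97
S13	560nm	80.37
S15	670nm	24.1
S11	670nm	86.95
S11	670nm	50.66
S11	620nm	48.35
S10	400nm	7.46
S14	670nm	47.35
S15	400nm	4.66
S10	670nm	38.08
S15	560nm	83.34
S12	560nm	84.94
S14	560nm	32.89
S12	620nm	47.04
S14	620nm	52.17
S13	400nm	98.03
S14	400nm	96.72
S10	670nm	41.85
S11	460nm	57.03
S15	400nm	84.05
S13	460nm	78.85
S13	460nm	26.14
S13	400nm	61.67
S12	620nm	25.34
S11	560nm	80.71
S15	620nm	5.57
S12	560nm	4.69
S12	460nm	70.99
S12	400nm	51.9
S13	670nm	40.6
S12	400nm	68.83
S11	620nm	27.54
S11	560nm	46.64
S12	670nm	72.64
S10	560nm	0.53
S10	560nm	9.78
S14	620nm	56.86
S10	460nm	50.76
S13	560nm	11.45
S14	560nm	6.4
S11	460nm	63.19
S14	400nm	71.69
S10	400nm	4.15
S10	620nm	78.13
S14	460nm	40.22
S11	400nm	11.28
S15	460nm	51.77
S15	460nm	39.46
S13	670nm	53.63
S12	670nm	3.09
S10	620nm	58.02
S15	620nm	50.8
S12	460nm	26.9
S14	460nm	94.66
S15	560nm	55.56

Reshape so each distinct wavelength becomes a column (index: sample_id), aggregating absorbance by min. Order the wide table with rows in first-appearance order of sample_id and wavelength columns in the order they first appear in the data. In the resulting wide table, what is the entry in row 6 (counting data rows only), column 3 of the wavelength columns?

With rows in first-appearance order of sample_id, row 6 is sample_id=S12. wavelength columns in first-appearance order: 620nm, 670nm, 400nm, 460nm, 560nm; column 3 is 400nm.
Long rows with sample_id=S12, wavelength=400nm: min(51.9, 68.83) = 51.9.

51.9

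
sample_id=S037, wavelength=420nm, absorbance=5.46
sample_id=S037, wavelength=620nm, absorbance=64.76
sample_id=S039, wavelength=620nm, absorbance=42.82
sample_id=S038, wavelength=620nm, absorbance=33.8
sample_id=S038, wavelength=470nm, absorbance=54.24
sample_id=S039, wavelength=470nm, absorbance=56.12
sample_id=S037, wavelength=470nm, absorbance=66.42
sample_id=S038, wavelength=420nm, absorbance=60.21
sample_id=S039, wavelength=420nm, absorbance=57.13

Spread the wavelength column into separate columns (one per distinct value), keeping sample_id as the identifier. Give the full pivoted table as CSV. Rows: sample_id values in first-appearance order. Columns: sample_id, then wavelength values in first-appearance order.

sample_id,420nm,620nm,470nm
S037,5.46,64.76,66.42
S039,57.13,42.82,56.12
S038,60.21,33.8,54.24

Columns: sample_id plus the 3 distinct wavelength values (420nm, 620nm, 470nm).
For example, row S037 column 420nm takes absorbance=5.46 from the long row (S037, 420nm).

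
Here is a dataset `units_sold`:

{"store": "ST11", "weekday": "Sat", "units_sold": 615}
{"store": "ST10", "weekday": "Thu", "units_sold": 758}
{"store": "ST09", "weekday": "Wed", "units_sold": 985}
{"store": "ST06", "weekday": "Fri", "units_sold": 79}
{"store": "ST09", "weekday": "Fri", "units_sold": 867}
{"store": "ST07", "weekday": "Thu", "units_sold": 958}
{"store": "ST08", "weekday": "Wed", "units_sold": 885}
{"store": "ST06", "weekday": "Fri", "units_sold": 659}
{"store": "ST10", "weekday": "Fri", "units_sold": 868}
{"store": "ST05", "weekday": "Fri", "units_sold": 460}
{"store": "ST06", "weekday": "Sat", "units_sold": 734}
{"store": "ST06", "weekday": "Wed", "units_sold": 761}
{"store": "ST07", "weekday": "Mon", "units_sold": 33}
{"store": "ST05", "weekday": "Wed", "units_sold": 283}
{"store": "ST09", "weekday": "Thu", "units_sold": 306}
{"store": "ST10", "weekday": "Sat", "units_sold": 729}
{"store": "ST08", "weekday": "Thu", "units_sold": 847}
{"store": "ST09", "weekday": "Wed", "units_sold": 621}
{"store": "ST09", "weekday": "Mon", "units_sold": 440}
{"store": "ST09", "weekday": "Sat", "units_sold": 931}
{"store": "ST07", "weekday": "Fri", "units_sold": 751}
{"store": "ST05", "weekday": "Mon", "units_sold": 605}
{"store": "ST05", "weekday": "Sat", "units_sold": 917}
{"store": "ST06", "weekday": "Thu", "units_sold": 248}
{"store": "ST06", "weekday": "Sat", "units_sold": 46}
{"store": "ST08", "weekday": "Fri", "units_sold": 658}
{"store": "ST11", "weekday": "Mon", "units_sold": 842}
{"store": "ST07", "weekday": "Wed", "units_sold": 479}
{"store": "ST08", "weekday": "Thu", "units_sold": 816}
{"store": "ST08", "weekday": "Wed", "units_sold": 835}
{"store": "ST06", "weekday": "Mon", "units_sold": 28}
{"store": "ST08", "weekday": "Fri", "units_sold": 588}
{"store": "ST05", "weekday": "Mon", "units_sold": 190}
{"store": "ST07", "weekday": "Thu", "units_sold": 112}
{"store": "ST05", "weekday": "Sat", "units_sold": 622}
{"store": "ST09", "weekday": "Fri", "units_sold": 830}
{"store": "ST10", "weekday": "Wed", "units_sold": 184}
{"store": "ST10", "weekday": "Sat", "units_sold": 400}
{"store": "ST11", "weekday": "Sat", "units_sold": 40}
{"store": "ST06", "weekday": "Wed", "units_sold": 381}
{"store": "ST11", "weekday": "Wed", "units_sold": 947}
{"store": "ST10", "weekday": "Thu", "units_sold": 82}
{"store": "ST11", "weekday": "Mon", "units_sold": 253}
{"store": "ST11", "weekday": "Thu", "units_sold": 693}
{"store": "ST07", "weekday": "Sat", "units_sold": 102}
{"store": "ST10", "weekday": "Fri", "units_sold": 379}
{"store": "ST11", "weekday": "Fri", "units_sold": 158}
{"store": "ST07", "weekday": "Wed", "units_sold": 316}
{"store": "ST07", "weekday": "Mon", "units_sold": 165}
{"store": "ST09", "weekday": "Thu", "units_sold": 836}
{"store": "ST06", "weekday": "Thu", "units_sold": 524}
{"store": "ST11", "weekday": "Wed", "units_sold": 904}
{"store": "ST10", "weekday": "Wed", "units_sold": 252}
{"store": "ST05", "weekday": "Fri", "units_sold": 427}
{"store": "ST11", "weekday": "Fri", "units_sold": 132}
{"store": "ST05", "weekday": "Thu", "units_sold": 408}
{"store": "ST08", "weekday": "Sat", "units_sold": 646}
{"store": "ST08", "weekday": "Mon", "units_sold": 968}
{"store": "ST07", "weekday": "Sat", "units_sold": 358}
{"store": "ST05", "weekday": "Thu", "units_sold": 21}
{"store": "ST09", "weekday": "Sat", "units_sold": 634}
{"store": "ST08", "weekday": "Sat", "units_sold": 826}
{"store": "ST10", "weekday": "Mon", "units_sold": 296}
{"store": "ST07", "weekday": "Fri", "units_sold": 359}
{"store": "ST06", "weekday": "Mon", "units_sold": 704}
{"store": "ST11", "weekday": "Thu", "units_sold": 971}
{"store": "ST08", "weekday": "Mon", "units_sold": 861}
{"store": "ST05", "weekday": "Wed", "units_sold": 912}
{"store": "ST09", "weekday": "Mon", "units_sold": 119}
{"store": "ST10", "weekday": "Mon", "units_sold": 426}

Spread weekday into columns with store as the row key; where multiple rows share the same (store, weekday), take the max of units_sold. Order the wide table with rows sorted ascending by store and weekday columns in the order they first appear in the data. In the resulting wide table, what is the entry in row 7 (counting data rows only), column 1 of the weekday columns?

615

With rows sorted ascending by store, row 7 is store=ST11. weekday columns in first-appearance order: Sat, Thu, Wed, Fri, Mon; column 1 is Sat.
Long rows with store=ST11, weekday=Sat: max(615, 40) = 615.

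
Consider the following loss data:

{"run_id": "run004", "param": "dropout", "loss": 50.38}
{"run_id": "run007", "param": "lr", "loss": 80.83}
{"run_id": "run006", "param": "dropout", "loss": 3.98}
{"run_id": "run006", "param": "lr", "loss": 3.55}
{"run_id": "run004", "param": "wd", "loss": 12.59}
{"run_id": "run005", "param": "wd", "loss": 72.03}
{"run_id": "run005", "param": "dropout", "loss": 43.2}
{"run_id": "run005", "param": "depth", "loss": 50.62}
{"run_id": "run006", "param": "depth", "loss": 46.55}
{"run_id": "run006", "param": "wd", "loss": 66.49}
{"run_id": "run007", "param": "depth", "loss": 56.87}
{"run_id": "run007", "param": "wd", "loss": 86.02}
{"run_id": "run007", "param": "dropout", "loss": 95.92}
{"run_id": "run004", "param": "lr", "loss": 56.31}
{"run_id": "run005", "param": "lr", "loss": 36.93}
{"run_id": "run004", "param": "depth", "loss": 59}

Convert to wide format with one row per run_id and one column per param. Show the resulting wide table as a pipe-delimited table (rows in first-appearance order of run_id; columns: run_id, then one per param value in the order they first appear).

| run_id | dropout | lr | wd | depth |
| run004 | 50.38 | 56.31 | 12.59 | 59 |
| run007 | 95.92 | 80.83 | 86.02 | 56.87 |
| run006 | 3.98 | 3.55 | 66.49 | 46.55 |
| run005 | 43.2 | 36.93 | 72.03 | 50.62 |

Columns: run_id plus the 4 distinct param values (dropout, lr, wd, depth).
For example, row run004 column dropout takes loss=50.38 from the long row (run004, dropout).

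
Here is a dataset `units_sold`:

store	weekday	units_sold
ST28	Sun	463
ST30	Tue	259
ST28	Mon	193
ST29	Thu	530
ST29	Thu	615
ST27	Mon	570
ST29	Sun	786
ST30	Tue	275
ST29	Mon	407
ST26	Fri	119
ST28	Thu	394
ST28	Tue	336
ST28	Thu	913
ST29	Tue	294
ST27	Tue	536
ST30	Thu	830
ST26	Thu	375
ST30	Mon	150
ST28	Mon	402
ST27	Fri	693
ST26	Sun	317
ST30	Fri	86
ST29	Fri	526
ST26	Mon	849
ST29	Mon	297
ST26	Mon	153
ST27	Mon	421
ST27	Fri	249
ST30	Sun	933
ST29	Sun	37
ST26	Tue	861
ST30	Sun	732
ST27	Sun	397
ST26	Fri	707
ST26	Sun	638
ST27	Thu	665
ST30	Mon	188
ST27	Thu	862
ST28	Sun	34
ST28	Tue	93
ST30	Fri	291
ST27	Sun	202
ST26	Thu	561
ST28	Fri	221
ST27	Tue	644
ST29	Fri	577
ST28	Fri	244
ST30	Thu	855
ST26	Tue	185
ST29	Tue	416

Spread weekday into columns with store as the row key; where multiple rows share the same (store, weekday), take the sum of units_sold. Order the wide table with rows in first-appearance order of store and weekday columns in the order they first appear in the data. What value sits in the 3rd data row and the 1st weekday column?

With rows in first-appearance order of store, row 3 is store=ST29. weekday columns in first-appearance order: Sun, Tue, Mon, Thu, Fri; column 1 is Sun.
Long rows with store=ST29, weekday=Sun: 786 + 37 = 823.

823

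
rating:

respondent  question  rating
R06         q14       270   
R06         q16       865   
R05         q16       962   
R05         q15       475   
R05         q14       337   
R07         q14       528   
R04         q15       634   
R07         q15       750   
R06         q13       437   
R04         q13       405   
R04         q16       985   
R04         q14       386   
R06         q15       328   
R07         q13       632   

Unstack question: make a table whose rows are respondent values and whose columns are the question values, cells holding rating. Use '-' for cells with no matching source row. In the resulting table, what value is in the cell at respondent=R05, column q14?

337

The long row with respondent=R05, question=q14 has rating=337.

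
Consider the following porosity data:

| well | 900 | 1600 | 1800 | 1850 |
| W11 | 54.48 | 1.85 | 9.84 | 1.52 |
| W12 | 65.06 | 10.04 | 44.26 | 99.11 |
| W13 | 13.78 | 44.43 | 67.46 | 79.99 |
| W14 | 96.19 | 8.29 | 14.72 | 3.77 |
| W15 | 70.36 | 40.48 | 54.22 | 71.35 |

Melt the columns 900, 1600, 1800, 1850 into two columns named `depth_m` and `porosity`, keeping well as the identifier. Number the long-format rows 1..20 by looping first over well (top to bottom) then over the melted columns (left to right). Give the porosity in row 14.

8.29

20 rows total (5 × 4). Row 14: index ⌊(14-1)/4⌋ = 3 into well → W14; (14-1) mod 4 = 1 into the melted columns → 1600.
So row 14 is (W14, 1600, 8.29); porosity = 8.29.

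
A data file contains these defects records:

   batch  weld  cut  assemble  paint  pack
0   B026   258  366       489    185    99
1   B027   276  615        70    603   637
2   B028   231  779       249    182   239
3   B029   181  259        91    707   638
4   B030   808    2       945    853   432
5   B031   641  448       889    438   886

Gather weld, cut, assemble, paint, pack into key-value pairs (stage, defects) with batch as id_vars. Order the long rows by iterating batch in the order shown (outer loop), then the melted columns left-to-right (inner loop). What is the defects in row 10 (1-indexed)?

637

30 rows total (6 × 5). Row 10: index ⌊(10-1)/5⌋ = 1 into batch → B027; (10-1) mod 5 = 4 into the melted columns → pack.
So row 10 is (B027, pack, 637); defects = 637.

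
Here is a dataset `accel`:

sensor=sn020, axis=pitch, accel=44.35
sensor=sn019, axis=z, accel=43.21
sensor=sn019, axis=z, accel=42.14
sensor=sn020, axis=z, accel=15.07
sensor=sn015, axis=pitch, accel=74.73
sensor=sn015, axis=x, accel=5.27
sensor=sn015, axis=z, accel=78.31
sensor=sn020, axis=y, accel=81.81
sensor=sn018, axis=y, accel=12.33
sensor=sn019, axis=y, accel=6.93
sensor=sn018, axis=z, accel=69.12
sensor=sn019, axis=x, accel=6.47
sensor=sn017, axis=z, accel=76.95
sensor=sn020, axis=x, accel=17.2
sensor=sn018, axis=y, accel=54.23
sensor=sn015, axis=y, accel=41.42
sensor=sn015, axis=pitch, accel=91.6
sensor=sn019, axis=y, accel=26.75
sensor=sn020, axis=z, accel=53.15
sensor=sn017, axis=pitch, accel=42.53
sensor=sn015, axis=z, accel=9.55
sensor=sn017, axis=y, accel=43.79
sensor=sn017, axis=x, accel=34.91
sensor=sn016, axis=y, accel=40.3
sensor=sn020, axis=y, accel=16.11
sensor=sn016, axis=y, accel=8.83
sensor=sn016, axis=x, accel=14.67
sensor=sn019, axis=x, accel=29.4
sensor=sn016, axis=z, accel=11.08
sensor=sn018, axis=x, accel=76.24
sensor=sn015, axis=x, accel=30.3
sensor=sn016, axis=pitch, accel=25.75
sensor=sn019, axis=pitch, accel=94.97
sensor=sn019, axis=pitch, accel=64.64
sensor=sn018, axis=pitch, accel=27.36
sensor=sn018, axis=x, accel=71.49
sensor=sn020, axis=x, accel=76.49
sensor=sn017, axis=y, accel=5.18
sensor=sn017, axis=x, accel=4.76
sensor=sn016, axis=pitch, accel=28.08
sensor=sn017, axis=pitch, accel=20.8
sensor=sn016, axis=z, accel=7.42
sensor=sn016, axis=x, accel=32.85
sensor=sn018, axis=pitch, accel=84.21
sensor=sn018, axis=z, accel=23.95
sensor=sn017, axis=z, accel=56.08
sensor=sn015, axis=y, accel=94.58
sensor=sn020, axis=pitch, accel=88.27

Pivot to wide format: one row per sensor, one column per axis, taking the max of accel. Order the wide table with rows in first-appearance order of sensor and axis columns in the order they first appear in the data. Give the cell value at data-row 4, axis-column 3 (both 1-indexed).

With rows in first-appearance order of sensor, row 4 is sensor=sn018. axis columns in first-appearance order: pitch, z, x, y; column 3 is x.
Long rows with sensor=sn018, axis=x: max(76.24, 71.49) = 76.24.

76.24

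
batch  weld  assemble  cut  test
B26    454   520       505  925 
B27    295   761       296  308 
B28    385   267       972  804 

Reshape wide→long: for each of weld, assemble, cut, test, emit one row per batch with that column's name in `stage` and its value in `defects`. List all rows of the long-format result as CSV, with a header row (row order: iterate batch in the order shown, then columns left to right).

batch,stage,defects
B26,weld,454
B26,assemble,520
B26,cut,505
B26,test,925
B27,weld,295
B27,assemble,761
B27,cut,296
B27,test,308
B28,weld,385
B28,assemble,267
B28,cut,972
B28,test,804

Each (batch, column) pair becomes one row: 3 × 4 = 12 rows.
For example, (B26, weld) → defects=454.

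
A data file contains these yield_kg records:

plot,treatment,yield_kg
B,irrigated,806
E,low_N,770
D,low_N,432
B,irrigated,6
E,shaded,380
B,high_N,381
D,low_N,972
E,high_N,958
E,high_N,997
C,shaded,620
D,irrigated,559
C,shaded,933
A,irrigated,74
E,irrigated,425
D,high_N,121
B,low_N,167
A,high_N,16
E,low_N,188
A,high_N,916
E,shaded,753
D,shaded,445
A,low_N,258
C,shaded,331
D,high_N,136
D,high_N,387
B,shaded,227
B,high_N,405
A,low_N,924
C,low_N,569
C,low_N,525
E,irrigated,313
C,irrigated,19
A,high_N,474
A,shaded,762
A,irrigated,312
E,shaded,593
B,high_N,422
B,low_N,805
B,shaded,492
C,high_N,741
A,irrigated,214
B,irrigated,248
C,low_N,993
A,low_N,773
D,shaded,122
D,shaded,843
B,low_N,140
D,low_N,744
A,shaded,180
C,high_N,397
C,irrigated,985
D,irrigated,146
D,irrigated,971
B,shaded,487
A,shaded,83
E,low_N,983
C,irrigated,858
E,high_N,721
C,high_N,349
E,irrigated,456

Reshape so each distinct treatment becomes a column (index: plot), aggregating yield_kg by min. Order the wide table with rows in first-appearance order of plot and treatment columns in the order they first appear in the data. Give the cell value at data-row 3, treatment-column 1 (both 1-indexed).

146

With rows in first-appearance order of plot, row 3 is plot=D. treatment columns in first-appearance order: irrigated, low_N, shaded, high_N; column 1 is irrigated.
Long rows with plot=D, treatment=irrigated: min(559, 146, 971) = 146.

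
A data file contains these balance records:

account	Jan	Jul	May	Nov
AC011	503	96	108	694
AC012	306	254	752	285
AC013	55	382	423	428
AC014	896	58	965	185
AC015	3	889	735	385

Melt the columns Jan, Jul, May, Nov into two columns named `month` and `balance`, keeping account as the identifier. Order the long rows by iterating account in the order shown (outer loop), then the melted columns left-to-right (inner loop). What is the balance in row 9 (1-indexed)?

20 rows total (5 × 4). Row 9: index ⌊(9-1)/4⌋ = 2 into account → AC013; (9-1) mod 4 = 0 into the melted columns → Jan.
So row 9 is (AC013, Jan, 55); balance = 55.

55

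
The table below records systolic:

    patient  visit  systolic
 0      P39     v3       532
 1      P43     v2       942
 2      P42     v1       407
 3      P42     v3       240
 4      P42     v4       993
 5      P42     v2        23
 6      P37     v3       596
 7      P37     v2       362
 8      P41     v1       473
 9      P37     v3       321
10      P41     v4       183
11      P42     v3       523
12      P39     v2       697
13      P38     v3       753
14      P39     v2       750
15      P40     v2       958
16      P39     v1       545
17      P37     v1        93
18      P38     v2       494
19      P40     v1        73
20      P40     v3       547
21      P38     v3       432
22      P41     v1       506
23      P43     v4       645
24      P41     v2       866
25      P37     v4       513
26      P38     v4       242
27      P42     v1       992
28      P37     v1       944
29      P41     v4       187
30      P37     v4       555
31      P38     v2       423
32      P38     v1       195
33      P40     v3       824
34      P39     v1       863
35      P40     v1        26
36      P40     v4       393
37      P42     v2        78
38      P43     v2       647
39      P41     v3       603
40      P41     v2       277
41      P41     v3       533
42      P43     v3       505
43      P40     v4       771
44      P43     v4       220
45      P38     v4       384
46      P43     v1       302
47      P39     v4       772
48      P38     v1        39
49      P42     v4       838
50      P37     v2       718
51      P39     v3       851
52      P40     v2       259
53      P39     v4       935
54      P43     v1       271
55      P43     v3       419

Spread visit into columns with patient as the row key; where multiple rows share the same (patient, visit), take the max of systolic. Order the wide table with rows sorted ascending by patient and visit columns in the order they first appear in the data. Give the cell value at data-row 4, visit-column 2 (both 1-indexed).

With rows sorted ascending by patient, row 4 is patient=P40. visit columns in first-appearance order: v3, v2, v1, v4; column 2 is v2.
Long rows with patient=P40, visit=v2: max(958, 259) = 958.

958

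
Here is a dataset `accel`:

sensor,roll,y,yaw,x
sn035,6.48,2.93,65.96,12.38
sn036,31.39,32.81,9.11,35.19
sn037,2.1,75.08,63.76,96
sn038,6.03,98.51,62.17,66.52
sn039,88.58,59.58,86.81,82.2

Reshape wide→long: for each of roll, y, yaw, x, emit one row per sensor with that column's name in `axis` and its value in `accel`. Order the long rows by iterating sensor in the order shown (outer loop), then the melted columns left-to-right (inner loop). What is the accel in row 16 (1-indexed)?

66.52

20 rows total (5 × 4). Row 16: index ⌊(16-1)/4⌋ = 3 into sensor → sn038; (16-1) mod 4 = 3 into the melted columns → x.
So row 16 is (sn038, x, 66.52); accel = 66.52.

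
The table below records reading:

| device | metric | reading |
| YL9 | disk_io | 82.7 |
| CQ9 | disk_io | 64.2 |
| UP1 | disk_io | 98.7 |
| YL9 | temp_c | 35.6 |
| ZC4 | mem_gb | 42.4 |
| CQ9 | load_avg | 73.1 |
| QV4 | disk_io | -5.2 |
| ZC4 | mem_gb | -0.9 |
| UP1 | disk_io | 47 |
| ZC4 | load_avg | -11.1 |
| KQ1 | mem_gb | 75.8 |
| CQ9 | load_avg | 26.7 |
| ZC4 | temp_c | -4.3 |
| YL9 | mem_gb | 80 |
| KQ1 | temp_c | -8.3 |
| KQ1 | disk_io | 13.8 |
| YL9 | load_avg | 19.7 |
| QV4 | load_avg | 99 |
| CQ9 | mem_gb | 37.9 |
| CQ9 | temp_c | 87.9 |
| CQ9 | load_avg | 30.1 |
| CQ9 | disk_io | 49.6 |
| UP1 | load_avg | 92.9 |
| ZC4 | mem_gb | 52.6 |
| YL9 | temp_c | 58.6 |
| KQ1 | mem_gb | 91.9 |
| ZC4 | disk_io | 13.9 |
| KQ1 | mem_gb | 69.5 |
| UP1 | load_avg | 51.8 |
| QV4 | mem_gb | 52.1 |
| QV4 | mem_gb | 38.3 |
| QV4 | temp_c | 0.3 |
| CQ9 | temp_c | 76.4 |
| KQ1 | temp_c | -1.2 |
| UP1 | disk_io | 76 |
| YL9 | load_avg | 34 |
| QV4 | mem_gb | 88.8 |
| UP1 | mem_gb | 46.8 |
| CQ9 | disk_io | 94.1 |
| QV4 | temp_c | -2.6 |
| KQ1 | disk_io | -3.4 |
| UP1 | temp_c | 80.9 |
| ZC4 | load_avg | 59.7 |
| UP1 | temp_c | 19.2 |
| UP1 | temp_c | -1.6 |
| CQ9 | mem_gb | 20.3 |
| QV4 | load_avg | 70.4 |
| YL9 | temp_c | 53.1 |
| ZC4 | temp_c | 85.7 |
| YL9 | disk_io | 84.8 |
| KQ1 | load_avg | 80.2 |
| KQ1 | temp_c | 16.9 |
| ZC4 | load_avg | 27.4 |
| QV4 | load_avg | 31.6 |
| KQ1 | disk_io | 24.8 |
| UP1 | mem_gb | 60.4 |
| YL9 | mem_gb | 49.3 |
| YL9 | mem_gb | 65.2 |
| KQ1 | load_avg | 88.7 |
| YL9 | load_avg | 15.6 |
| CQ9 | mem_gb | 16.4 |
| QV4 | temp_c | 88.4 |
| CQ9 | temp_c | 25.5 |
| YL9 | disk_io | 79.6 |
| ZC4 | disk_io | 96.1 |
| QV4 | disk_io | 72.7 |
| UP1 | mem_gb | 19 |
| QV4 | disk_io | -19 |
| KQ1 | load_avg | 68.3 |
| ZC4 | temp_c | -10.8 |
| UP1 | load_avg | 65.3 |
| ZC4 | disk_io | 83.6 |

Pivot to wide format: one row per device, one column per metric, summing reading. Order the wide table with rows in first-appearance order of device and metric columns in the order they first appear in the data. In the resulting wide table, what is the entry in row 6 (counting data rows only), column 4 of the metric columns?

With rows in first-appearance order of device, row 6 is device=KQ1. metric columns in first-appearance order: disk_io, temp_c, mem_gb, load_avg; column 4 is load_avg.
Long rows with device=KQ1, metric=load_avg: 80.2 + 88.7 + 68.3 = 237.2.

237.2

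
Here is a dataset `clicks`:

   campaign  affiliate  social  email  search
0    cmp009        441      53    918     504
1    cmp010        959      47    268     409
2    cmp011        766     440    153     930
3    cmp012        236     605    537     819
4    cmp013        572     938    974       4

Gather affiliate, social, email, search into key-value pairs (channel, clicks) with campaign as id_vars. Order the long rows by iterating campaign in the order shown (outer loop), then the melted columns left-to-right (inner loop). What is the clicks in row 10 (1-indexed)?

20 rows total (5 × 4). Row 10: index ⌊(10-1)/4⌋ = 2 into campaign → cmp011; (10-1) mod 4 = 1 into the melted columns → social.
So row 10 is (cmp011, social, 440); clicks = 440.

440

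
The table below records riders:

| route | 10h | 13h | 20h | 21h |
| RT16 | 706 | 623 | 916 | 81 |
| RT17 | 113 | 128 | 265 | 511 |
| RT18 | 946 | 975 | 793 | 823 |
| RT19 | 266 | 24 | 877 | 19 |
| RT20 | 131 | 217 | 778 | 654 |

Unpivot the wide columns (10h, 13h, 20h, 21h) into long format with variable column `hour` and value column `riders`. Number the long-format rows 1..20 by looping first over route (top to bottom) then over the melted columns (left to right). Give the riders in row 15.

20 rows total (5 × 4). Row 15: index ⌊(15-1)/4⌋ = 3 into route → RT19; (15-1) mod 4 = 2 into the melted columns → 20h.
So row 15 is (RT19, 20h, 877); riders = 877.

877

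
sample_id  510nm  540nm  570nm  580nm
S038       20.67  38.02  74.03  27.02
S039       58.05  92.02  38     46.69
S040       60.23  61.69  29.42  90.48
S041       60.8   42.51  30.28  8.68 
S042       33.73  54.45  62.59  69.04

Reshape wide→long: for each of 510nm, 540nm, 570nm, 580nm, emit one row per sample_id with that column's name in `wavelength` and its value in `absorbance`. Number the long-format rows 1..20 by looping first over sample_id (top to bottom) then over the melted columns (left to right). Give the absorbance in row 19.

62.59

20 rows total (5 × 4). Row 19: index ⌊(19-1)/4⌋ = 4 into sample_id → S042; (19-1) mod 4 = 2 into the melted columns → 570nm.
So row 19 is (S042, 570nm, 62.59); absorbance = 62.59.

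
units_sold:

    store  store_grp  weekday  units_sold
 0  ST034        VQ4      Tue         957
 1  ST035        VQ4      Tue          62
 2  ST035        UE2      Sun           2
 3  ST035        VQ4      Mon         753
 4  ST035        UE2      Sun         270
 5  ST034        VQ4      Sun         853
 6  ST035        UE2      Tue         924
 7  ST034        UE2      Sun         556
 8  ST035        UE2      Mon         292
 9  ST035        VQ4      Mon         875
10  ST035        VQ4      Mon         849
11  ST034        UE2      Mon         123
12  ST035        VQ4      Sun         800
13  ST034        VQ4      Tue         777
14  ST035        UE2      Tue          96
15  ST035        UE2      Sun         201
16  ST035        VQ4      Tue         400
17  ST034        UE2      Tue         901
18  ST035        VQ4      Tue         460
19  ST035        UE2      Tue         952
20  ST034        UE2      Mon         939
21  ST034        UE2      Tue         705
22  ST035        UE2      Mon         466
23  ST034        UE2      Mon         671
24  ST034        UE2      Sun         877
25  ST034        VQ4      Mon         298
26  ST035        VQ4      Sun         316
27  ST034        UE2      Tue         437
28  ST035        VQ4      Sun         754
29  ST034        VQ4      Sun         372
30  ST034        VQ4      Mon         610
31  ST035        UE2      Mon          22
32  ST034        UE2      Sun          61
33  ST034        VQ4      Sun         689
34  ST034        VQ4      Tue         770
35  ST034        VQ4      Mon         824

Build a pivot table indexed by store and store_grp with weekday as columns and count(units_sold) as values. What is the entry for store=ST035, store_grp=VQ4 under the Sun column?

Rows with store=ST035, store_grp=VQ4 and weekday=Sun: units_sold values are 800, 316, 754.
3 rows match — count = 3.

3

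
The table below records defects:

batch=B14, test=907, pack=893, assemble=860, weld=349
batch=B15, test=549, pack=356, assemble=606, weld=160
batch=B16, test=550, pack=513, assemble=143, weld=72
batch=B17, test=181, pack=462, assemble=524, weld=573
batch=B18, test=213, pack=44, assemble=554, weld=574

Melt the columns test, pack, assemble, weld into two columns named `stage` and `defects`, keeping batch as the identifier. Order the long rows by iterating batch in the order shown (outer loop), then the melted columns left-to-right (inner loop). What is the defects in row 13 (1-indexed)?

20 rows total (5 × 4). Row 13: index ⌊(13-1)/4⌋ = 3 into batch → B17; (13-1) mod 4 = 0 into the melted columns → test.
So row 13 is (B17, test, 181); defects = 181.

181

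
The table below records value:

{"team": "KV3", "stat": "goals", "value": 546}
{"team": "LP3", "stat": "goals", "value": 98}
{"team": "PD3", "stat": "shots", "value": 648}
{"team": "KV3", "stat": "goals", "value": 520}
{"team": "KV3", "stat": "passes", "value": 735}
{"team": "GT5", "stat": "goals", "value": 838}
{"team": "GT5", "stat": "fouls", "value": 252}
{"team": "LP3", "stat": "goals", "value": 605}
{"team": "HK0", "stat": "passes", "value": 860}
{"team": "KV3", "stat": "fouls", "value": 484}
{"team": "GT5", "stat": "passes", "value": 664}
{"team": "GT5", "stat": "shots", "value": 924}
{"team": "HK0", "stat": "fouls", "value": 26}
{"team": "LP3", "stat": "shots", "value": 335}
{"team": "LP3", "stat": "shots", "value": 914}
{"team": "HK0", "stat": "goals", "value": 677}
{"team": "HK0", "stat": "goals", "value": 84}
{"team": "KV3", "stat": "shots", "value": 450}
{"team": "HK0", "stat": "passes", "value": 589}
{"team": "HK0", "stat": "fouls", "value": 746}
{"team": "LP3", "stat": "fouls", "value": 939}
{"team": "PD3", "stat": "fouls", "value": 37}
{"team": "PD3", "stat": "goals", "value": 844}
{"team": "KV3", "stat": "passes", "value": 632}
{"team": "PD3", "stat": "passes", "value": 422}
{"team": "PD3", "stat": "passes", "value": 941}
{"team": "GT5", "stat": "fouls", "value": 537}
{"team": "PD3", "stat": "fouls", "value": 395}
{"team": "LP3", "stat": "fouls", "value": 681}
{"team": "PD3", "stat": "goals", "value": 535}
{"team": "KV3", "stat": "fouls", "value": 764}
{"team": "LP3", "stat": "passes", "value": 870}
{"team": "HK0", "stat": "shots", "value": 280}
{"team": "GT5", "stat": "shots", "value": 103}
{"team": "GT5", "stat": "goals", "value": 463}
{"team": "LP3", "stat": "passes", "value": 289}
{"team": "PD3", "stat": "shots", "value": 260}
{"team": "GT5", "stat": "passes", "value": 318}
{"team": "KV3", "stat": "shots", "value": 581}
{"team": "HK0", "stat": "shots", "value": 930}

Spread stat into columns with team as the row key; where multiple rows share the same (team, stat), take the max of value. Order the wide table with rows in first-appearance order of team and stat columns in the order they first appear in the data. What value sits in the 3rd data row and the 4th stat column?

With rows in first-appearance order of team, row 3 is team=PD3. stat columns in first-appearance order: goals, shots, passes, fouls; column 4 is fouls.
Long rows with team=PD3, stat=fouls: max(37, 395) = 395.

395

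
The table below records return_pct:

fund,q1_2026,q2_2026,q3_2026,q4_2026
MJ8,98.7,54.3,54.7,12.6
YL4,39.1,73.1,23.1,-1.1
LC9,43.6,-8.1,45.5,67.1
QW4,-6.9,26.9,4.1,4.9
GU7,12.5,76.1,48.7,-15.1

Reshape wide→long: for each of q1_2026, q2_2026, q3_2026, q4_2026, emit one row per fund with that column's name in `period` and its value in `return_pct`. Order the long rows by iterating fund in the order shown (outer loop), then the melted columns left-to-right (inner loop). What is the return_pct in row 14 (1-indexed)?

20 rows total (5 × 4). Row 14: index ⌊(14-1)/4⌋ = 3 into fund → QW4; (14-1) mod 4 = 1 into the melted columns → q2_2026.
So row 14 is (QW4, q2_2026, 26.9); return_pct = 26.9.

26.9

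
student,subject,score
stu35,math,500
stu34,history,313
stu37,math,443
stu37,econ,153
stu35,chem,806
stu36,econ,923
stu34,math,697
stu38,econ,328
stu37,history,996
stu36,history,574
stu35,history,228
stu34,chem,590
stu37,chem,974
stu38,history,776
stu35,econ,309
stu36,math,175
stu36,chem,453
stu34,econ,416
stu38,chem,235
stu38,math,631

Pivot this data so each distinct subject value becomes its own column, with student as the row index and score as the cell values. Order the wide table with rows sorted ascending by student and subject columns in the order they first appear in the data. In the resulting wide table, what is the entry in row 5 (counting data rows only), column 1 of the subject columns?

With rows sorted ascending by student, row 5 is student=stu38. subject columns in first-appearance order: math, history, econ, chem; column 1 is math.
Long rows with student=stu38, subject=math: score = 631.

631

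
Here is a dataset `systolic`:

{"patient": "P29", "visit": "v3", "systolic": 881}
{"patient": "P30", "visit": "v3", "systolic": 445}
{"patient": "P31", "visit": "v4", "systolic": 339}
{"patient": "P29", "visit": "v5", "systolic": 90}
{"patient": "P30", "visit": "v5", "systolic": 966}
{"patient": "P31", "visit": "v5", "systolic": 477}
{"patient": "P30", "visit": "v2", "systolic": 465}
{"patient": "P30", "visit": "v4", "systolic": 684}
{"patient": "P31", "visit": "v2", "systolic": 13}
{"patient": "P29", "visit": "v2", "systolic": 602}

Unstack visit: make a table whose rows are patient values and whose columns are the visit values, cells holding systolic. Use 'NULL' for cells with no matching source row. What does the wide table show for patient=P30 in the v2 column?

The long row with patient=P30, visit=v2 has systolic=465.

465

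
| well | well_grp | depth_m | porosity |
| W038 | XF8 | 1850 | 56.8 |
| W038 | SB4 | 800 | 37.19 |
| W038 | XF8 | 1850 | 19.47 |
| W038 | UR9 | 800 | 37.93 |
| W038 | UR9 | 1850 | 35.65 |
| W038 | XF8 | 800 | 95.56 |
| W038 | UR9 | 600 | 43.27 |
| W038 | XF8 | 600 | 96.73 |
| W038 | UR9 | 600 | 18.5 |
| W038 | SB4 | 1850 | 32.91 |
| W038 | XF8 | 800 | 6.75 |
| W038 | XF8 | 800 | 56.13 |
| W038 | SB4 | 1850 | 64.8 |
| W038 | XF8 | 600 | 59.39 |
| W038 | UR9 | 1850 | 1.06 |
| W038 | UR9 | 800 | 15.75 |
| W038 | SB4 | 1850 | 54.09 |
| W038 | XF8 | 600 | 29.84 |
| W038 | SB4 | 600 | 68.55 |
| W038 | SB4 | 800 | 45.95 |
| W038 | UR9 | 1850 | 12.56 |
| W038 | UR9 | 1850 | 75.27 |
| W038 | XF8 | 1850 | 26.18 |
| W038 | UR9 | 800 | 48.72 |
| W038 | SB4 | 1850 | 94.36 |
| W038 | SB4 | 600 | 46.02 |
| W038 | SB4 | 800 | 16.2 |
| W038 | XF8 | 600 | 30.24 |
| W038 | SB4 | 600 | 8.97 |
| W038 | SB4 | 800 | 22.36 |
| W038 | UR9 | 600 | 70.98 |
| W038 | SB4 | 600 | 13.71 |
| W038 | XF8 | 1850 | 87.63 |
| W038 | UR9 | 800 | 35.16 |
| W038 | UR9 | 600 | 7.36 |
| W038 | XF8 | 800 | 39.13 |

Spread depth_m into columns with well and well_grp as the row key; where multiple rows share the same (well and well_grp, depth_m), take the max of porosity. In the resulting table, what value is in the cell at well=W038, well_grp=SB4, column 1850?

94.36

Rows with well=W038, well_grp=SB4 and depth_m=1850: porosity values are 32.91, 64.8, 54.09, 94.36.
max(32.91, 64.8, 54.09, 94.36) = 94.36.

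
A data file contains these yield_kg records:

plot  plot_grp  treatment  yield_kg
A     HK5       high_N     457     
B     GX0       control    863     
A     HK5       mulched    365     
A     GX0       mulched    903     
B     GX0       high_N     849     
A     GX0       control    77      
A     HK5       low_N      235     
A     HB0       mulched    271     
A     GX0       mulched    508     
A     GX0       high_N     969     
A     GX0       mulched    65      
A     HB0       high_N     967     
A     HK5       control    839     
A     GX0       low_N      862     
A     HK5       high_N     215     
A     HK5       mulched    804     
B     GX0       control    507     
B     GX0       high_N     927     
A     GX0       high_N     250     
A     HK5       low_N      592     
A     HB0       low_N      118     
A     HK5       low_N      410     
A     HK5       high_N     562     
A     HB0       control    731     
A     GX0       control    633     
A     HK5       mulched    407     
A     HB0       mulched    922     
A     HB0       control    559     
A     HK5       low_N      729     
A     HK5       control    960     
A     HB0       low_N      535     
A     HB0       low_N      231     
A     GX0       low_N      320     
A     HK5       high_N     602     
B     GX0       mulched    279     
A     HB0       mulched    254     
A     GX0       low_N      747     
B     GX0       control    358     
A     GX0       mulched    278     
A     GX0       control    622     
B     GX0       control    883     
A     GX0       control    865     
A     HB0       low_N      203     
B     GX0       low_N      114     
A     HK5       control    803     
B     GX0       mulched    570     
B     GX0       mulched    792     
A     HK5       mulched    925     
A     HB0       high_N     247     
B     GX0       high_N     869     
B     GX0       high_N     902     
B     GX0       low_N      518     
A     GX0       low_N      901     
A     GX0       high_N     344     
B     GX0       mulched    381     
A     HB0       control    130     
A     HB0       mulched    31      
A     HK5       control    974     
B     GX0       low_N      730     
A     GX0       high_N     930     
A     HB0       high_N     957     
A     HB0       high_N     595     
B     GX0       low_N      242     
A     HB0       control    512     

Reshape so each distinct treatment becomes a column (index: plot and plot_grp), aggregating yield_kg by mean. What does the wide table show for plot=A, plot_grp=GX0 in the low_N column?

Rows with plot=A, plot_grp=GX0 and treatment=low_N: yield_kg values are 862, 320, 747, 901.
(862 + 320 + 747 + 901) / 4 = 707.50.

707.50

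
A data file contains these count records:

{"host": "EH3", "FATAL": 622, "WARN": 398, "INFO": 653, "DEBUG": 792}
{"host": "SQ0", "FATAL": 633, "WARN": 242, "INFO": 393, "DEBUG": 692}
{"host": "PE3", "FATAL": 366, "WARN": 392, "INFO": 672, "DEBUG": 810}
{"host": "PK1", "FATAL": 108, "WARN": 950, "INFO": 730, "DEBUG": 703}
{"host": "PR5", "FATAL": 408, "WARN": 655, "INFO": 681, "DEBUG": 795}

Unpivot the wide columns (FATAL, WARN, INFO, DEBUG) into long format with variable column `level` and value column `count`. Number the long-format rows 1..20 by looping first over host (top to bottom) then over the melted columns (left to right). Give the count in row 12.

810

20 rows total (5 × 4). Row 12: index ⌊(12-1)/4⌋ = 2 into host → PE3; (12-1) mod 4 = 3 into the melted columns → DEBUG.
So row 12 is (PE3, DEBUG, 810); count = 810.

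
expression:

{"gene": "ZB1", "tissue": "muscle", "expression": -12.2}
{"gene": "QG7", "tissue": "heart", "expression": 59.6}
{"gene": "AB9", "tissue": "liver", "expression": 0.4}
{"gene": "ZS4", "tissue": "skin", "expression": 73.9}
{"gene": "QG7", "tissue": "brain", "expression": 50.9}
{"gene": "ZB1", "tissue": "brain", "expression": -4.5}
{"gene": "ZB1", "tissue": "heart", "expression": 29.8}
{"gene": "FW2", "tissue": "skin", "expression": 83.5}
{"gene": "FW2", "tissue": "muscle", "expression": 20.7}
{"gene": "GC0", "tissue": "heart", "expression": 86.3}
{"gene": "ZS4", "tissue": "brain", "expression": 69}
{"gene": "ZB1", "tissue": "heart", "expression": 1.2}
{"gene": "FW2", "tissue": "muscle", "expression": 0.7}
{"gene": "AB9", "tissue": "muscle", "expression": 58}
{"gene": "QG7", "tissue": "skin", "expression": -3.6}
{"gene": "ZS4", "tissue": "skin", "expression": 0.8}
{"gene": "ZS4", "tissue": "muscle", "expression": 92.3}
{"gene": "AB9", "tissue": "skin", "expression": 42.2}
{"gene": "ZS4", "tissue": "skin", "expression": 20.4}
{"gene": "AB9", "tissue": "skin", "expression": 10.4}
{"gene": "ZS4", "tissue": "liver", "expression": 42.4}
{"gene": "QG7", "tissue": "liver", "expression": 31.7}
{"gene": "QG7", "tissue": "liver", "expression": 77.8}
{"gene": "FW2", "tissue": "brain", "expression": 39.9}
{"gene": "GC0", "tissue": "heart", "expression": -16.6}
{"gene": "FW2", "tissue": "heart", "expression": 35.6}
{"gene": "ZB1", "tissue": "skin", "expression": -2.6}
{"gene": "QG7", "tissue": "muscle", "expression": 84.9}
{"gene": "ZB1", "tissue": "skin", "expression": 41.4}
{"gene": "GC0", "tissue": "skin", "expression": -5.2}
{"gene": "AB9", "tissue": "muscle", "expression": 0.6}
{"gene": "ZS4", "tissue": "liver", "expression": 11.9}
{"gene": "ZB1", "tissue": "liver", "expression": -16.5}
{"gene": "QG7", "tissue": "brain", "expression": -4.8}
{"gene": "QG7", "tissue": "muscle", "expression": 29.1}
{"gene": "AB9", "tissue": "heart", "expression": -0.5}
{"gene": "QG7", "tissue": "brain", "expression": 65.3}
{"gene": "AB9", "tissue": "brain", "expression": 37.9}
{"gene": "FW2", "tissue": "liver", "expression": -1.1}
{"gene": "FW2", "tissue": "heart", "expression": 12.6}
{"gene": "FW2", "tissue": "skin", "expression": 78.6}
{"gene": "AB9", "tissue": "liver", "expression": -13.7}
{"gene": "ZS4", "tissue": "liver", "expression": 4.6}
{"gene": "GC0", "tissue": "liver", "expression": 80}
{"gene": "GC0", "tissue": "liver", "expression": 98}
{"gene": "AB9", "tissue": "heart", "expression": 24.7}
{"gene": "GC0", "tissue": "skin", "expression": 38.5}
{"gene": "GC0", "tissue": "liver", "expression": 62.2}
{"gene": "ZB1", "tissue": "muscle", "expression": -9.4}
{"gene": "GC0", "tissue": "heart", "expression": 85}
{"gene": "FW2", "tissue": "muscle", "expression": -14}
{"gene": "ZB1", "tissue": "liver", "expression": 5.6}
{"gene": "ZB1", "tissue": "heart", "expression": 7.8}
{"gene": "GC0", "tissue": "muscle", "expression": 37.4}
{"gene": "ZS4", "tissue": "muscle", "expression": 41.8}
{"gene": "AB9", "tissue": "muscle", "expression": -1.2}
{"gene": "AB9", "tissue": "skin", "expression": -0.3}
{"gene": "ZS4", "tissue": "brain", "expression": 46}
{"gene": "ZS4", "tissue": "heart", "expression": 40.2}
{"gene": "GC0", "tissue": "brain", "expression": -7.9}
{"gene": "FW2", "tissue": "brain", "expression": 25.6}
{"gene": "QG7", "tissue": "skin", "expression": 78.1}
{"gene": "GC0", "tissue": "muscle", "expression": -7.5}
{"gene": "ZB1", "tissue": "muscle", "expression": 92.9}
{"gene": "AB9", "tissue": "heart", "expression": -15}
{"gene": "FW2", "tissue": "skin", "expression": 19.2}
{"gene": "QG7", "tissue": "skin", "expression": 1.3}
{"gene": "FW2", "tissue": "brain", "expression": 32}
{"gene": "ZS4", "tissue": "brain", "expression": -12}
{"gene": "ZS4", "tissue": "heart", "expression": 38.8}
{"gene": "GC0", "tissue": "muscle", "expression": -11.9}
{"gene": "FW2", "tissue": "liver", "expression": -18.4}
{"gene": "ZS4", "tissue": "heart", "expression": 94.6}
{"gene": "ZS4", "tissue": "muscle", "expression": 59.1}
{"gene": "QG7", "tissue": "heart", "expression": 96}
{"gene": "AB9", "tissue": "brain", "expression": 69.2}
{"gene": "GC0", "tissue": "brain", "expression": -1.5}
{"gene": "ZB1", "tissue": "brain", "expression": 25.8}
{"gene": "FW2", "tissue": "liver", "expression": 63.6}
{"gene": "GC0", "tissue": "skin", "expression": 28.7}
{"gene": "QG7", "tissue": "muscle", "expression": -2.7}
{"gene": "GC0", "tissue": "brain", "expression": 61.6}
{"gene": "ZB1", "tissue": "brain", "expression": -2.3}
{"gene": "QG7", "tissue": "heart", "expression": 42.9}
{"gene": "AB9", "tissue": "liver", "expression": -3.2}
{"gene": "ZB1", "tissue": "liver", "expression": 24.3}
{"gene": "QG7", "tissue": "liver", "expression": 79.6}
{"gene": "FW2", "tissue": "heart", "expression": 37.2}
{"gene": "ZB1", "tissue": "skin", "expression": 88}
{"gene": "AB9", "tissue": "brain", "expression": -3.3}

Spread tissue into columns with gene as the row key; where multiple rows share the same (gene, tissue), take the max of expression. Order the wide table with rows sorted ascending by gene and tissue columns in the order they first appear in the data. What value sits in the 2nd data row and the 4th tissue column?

83.5

With rows sorted ascending by gene, row 2 is gene=FW2. tissue columns in first-appearance order: muscle, heart, liver, skin, brain; column 4 is skin.
Long rows with gene=FW2, tissue=skin: max(83.5, 78.6, 19.2) = 83.5.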